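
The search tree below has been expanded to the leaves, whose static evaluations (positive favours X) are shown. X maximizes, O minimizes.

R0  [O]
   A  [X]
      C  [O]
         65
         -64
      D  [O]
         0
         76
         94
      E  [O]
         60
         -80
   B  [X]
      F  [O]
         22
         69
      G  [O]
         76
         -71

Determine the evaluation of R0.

0

C (O): min(65, -64) = -64
D (O): min(0, 76, 94) = 0
E (O): min(60, -80) = -80
A (X): max(-64, 0, -80) = 0
F (O): min(22, 69) = 22
G (O): min(76, -71) = -71
B (X): max(22, -71) = 22
R0 (O): min(0, 22) = 0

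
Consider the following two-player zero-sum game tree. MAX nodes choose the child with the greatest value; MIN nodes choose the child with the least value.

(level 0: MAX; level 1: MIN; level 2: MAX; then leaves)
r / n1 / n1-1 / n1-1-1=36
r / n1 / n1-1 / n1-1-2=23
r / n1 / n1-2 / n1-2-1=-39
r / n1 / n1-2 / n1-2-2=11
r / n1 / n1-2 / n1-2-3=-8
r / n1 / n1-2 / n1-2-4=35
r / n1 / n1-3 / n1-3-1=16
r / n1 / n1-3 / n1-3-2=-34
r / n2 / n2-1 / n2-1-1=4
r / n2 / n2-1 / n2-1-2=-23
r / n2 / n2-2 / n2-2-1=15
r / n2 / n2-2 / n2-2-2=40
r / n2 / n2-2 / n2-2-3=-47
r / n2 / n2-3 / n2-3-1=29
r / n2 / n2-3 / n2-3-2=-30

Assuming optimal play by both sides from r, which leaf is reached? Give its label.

n1-3-1

n1-1 (MAX): max(36, 23) = 36
n1-2 (MAX): max(-39, 11, -8, 35) = 35
n1-3 (MAX): max(16, -34) = 16
n1 (MIN): min(36, 35, 16) = 16
n2-1 (MAX): max(4, -23) = 4
n2-2 (MAX): max(15, 40, -47) = 40
n2-3 (MAX): max(29, -30) = 29
n2 (MIN): min(4, 40, 29) = 4
r (MAX): max(16, 4) = 16
At r, MAX picks n1 (highest: 16).
At n1, MIN picks n1-3 (lowest: 16).
At n1-3, MAX picks n1-3-1 (highest: 16).
Terminal value 16.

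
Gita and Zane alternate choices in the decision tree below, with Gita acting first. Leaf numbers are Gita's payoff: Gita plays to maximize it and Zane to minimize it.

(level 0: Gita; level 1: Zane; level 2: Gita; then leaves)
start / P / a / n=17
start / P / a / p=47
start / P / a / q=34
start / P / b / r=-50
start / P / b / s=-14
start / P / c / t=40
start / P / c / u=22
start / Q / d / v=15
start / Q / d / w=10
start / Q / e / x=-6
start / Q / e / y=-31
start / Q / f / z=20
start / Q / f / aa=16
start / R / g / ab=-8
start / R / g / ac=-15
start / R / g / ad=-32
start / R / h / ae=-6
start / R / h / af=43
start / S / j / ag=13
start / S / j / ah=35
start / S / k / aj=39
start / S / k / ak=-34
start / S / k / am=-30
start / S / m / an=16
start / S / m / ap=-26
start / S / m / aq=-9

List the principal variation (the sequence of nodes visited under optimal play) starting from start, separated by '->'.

a (Gita): max(17, 47, 34) = 47
b (Gita): max(-50, -14) = -14
c (Gita): max(40, 22) = 40
P (Zane): min(47, -14, 40) = -14
d (Gita): max(15, 10) = 15
e (Gita): max(-6, -31) = -6
f (Gita): max(20, 16) = 20
Q (Zane): min(15, -6, 20) = -6
g (Gita): max(-8, -15, -32) = -8
h (Gita): max(-6, 43) = 43
R (Zane): min(-8, 43) = -8
j (Gita): max(13, 35) = 35
k (Gita): max(39, -34, -30) = 39
m (Gita): max(16, -26, -9) = 16
S (Zane): min(35, 39, 16) = 16
start (Gita): max(-14, -6, -8, 16) = 16
At start, Gita picks S (highest: 16).
At S, Zane picks m (lowest: 16).
At m, Gita picks an (highest: 16).
Terminal value 16.

start -> S -> m -> an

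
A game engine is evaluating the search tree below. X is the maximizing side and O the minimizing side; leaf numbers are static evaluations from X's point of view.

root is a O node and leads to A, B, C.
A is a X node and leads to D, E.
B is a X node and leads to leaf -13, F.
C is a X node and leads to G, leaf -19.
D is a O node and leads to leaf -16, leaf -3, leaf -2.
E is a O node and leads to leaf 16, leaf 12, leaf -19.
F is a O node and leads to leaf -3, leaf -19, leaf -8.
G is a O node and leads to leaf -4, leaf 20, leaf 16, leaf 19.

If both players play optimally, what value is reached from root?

-16

D (O): min(-16, -3, -2) = -16
E (O): min(16, 12, -19) = -19
A (X): max(-16, -19) = -16
F (O): min(-3, -19, -8) = -19
B (X): max(-13, -19) = -13
G (O): min(-4, 20, 16, 19) = -4
C (X): max(-4, -19) = -4
root (O): min(-16, -13, -4) = -16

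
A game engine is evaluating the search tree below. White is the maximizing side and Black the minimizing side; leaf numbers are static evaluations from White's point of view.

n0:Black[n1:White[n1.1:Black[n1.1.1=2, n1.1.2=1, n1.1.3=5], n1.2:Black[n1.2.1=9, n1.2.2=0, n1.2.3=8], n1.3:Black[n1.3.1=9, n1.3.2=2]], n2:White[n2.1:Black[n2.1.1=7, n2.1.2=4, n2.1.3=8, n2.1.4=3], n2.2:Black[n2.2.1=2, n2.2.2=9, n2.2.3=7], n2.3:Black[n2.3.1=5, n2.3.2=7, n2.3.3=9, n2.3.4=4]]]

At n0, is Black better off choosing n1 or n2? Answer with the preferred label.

n1.1 (Black): min(2, 1, 5) = 1
n1.2 (Black): min(9, 0, 8) = 0
n1.3 (Black): min(9, 2) = 2
n1 (White): max(1, 0, 2) = 2
n2.1 (Black): min(7, 4, 8, 3) = 3
n2.2 (Black): min(2, 9, 7) = 2
n2.3 (Black): min(5, 7, 9, 4) = 4
n2 (White): max(3, 2, 4) = 4
Black prefers the lower value; n1=2, n2=4. n1 is better since 2 < 4.

n1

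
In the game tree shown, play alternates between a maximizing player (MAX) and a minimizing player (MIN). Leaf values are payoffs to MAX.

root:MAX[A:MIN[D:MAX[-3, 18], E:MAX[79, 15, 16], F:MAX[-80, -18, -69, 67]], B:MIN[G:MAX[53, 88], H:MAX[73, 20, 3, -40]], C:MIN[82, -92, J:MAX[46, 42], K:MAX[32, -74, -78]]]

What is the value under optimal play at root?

73

D (MAX): max(-3, 18) = 18
E (MAX): max(79, 15, 16) = 79
F (MAX): max(-80, -18, -69, 67) = 67
A (MIN): min(18, 79, 67) = 18
G (MAX): max(53, 88) = 88
H (MAX): max(73, 20, 3, -40) = 73
B (MIN): min(88, 73) = 73
J (MAX): max(46, 42) = 46
K (MAX): max(32, -74, -78) = 32
C (MIN): min(82, -92, 46, 32) = -92
root (MAX): max(18, 73, -92) = 73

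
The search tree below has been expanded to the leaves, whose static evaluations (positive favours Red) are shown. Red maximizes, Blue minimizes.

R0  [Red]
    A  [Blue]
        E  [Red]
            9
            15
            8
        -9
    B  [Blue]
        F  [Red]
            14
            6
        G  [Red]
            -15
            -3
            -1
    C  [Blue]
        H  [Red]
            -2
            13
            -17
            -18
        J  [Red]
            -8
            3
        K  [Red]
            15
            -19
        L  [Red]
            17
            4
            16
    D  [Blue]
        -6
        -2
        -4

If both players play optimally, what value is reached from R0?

3

E (Red): max(9, 15, 8) = 15
A (Blue): min(15, -9) = -9
F (Red): max(14, 6) = 14
G (Red): max(-15, -3, -1) = -1
B (Blue): min(14, -1) = -1
H (Red): max(-2, 13, -17, -18) = 13
J (Red): max(-8, 3) = 3
K (Red): max(15, -19) = 15
L (Red): max(17, 4, 16) = 17
C (Blue): min(13, 3, 15, 17) = 3
D (Blue): min(-6, -2, -4) = -6
R0 (Red): max(-9, -1, 3, -6) = 3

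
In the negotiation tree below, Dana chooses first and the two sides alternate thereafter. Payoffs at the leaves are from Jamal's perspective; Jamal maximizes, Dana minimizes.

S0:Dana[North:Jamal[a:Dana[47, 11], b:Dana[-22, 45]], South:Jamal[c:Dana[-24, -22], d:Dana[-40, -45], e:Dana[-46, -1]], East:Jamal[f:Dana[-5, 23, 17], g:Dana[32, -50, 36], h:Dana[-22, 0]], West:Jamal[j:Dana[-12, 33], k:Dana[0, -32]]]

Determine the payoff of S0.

a (Dana): min(47, 11) = 11
b (Dana): min(-22, 45) = -22
North (Jamal): max(11, -22) = 11
c (Dana): min(-24, -22) = -24
d (Dana): min(-40, -45) = -45
e (Dana): min(-46, -1) = -46
South (Jamal): max(-24, -45, -46) = -24
f (Dana): min(-5, 23, 17) = -5
g (Dana): min(32, -50, 36) = -50
h (Dana): min(-22, 0) = -22
East (Jamal): max(-5, -50, -22) = -5
j (Dana): min(-12, 33) = -12
k (Dana): min(0, -32) = -32
West (Jamal): max(-12, -32) = -12
S0 (Dana): min(11, -24, -5, -12) = -24

-24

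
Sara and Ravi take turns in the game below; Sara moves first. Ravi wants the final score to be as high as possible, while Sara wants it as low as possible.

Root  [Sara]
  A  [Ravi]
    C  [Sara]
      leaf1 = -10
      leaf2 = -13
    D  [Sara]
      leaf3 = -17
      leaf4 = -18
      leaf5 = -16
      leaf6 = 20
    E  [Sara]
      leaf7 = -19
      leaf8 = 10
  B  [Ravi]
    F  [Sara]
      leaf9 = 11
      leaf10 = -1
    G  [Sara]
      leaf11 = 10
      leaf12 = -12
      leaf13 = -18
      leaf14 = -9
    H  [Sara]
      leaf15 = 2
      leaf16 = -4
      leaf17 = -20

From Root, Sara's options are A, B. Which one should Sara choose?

C (Sara): min(-10, -13) = -13
D (Sara): min(-17, -18, -16, 20) = -18
E (Sara): min(-19, 10) = -19
A (Ravi): max(-13, -18, -19) = -13
F (Sara): min(11, -1) = -1
G (Sara): min(10, -12, -18, -9) = -18
H (Sara): min(2, -4, -20) = -20
B (Ravi): max(-1, -18, -20) = -1
Root (Sara): min(-13, -1) = -13
Sara at Root wants the lowest of {A=-13, B=-1}, so chooses A.

A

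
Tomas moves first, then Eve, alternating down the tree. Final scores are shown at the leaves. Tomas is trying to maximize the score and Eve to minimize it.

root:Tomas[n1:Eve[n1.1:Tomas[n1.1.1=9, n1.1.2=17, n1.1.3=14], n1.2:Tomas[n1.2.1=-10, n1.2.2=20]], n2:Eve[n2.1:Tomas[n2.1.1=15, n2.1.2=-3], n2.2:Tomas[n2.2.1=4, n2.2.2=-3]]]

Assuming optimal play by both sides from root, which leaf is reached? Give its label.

n1.1.2

n1.1 (Tomas): max(9, 17, 14) = 17
n1.2 (Tomas): max(-10, 20) = 20
n1 (Eve): min(17, 20) = 17
n2.1 (Tomas): max(15, -3) = 15
n2.2 (Tomas): max(4, -3) = 4
n2 (Eve): min(15, 4) = 4
root (Tomas): max(17, 4) = 17
At root, Tomas picks n1 (highest: 17).
At n1, Eve picks n1.1 (lowest: 17).
At n1.1, Tomas picks n1.1.2 (highest: 17).
Terminal value 17.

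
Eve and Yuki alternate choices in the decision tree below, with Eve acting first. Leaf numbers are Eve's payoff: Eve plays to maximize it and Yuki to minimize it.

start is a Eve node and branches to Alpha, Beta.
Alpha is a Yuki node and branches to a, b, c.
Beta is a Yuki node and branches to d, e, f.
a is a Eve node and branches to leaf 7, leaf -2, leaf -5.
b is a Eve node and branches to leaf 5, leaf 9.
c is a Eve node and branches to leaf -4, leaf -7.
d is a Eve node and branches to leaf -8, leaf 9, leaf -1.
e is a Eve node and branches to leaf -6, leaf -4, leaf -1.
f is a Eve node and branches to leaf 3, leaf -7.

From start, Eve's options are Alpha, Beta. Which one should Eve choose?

Beta

a (Eve): max(7, -2, -5) = 7
b (Eve): max(5, 9) = 9
c (Eve): max(-4, -7) = -4
Alpha (Yuki): min(7, 9, -4) = -4
d (Eve): max(-8, 9, -1) = 9
e (Eve): max(-6, -4, -1) = -1
f (Eve): max(3, -7) = 3
Beta (Yuki): min(9, -1, 3) = -1
start (Eve): max(-4, -1) = -1
Eve at start wants the highest of {Alpha=-4, Beta=-1}, so chooses Beta.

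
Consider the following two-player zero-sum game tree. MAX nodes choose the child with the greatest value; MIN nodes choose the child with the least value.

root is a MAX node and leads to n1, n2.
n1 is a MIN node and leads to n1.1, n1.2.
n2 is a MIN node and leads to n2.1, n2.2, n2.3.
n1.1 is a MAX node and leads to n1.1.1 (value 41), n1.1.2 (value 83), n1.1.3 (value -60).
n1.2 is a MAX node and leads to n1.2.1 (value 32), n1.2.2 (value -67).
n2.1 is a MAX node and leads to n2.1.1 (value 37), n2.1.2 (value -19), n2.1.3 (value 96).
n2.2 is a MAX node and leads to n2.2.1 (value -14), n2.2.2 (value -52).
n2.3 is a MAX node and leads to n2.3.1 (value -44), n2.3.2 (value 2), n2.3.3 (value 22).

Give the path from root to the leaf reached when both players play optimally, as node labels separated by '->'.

root -> n1 -> n1.2 -> n1.2.1

n1.1 (MAX): max(41, 83, -60) = 83
n1.2 (MAX): max(32, -67) = 32
n1 (MIN): min(83, 32) = 32
n2.1 (MAX): max(37, -19, 96) = 96
n2.2 (MAX): max(-14, -52) = -14
n2.3 (MAX): max(-44, 2, 22) = 22
n2 (MIN): min(96, -14, 22) = -14
root (MAX): max(32, -14) = 32
At root, MAX picks n1 (highest: 32).
At n1, MIN picks n1.2 (lowest: 32).
At n1.2, MAX picks n1.2.1 (highest: 32).
Terminal value 32.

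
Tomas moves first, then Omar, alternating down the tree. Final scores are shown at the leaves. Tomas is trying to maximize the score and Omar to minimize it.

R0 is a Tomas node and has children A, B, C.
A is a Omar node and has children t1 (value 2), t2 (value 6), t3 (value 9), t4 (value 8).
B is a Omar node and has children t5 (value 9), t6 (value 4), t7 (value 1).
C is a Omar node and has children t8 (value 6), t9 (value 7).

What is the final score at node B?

1

B (Omar): min(9, 4, 1) = 1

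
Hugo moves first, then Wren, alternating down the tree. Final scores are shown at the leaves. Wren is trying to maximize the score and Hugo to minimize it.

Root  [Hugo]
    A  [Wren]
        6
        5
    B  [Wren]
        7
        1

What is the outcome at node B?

B (Wren): max(7, 1) = 7

7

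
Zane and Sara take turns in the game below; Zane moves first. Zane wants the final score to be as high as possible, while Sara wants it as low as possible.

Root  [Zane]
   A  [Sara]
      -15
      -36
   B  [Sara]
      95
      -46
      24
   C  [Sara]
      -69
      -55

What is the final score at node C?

-69

C (Sara): min(-69, -55) = -69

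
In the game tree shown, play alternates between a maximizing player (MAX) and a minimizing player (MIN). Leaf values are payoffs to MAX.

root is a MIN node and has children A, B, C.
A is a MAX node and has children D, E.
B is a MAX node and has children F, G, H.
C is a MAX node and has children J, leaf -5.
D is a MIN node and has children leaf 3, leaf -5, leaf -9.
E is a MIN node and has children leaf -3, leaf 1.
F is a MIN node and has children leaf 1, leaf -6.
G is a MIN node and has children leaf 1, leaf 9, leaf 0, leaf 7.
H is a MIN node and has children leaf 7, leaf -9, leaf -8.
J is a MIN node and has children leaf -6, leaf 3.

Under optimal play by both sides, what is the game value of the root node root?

D (MIN): min(3, -5, -9) = -9
E (MIN): min(-3, 1) = -3
A (MAX): max(-9, -3) = -3
F (MIN): min(1, -6) = -6
G (MIN): min(1, 9, 0, 7) = 0
H (MIN): min(7, -9, -8) = -9
B (MAX): max(-6, 0, -9) = 0
J (MIN): min(-6, 3) = -6
C (MAX): max(-6, -5) = -5
root (MIN): min(-3, 0, -5) = -5

-5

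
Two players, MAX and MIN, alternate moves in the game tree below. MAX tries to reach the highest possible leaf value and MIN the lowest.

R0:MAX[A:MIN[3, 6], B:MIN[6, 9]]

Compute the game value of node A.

3

A (MIN): min(3, 6) = 3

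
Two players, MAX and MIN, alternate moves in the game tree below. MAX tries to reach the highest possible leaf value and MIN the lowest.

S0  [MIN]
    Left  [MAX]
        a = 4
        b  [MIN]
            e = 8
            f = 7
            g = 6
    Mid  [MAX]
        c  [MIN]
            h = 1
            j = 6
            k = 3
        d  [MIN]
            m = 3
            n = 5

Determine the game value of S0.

3

b (MIN): min(8, 7, 6) = 6
Left (MAX): max(4, 6) = 6
c (MIN): min(1, 6, 3) = 1
d (MIN): min(3, 5) = 3
Mid (MAX): max(1, 3) = 3
S0 (MIN): min(6, 3) = 3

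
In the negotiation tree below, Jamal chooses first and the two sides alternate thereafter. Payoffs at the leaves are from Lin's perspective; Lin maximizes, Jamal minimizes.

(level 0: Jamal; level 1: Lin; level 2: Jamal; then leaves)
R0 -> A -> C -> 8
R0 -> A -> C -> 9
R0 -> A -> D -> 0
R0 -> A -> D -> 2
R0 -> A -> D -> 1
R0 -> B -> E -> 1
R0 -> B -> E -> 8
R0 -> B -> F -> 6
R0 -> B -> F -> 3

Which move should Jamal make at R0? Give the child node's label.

B

C (Jamal): min(8, 9) = 8
D (Jamal): min(0, 2, 1) = 0
A (Lin): max(8, 0) = 8
E (Jamal): min(1, 8) = 1
F (Jamal): min(6, 3) = 3
B (Lin): max(1, 3) = 3
R0 (Jamal): min(8, 3) = 3
Jamal at R0 wants the lowest of {A=8, B=3}, so chooses B.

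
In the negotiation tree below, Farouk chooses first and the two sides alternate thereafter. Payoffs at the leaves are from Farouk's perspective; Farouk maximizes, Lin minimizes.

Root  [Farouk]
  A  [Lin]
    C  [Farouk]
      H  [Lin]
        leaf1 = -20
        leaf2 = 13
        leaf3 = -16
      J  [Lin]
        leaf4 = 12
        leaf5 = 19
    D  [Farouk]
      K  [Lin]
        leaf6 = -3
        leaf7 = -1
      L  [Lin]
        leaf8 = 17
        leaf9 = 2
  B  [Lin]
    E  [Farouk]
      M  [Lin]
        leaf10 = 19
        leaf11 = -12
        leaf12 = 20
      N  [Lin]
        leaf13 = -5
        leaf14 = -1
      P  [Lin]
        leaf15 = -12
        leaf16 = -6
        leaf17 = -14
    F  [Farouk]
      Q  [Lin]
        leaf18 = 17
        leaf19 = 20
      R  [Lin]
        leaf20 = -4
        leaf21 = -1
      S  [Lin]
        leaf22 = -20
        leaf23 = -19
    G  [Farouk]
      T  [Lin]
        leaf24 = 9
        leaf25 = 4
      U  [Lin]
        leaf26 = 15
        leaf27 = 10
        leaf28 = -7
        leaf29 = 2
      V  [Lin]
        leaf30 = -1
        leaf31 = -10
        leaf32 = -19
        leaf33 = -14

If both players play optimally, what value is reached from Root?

2

H (Lin): min(-20, 13, -16) = -20
J (Lin): min(12, 19) = 12
C (Farouk): max(-20, 12) = 12
K (Lin): min(-3, -1) = -3
L (Lin): min(17, 2) = 2
D (Farouk): max(-3, 2) = 2
A (Lin): min(12, 2) = 2
M (Lin): min(19, -12, 20) = -12
N (Lin): min(-5, -1) = -5
P (Lin): min(-12, -6, -14) = -14
E (Farouk): max(-12, -5, -14) = -5
Q (Lin): min(17, 20) = 17
R (Lin): min(-4, -1) = -4
S (Lin): min(-20, -19) = -20
F (Farouk): max(17, -4, -20) = 17
T (Lin): min(9, 4) = 4
U (Lin): min(15, 10, -7, 2) = -7
V (Lin): min(-1, -10, -19, -14) = -19
G (Farouk): max(4, -7, -19) = 4
B (Lin): min(-5, 17, 4) = -5
Root (Farouk): max(2, -5) = 2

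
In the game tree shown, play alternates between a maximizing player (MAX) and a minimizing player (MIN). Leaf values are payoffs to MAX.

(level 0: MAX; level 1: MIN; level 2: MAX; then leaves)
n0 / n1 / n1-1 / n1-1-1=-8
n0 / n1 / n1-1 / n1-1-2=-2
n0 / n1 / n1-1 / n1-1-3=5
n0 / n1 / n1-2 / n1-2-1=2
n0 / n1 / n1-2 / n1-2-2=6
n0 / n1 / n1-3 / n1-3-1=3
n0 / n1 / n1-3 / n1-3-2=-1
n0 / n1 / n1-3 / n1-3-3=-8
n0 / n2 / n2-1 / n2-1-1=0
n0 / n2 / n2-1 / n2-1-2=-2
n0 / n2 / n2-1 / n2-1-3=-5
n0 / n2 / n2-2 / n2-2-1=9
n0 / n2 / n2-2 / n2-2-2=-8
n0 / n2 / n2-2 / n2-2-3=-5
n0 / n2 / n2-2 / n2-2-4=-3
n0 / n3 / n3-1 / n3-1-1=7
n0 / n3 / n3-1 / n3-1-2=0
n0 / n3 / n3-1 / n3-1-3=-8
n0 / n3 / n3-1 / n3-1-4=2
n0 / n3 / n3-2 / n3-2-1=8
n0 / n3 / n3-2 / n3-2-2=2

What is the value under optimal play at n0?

n1-1 (MAX): max(-8, -2, 5) = 5
n1-2 (MAX): max(2, 6) = 6
n1-3 (MAX): max(3, -1, -8) = 3
n1 (MIN): min(5, 6, 3) = 3
n2-1 (MAX): max(0, -2, -5) = 0
n2-2 (MAX): max(9, -8, -5, -3) = 9
n2 (MIN): min(0, 9) = 0
n3-1 (MAX): max(7, 0, -8, 2) = 7
n3-2 (MAX): max(8, 2) = 8
n3 (MIN): min(7, 8) = 7
n0 (MAX): max(3, 0, 7) = 7

7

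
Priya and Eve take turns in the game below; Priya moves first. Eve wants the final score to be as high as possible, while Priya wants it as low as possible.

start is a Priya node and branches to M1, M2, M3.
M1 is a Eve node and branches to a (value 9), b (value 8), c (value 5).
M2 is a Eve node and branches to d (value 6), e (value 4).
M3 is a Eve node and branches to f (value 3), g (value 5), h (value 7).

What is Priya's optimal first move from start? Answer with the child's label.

M2

M1 (Eve): max(9, 8, 5) = 9
M2 (Eve): max(6, 4) = 6
M3 (Eve): max(3, 5, 7) = 7
start (Priya): min(9, 6, 7) = 6
Priya at start wants the lowest of {M1=9, M2=6, M3=7}, so chooses M2.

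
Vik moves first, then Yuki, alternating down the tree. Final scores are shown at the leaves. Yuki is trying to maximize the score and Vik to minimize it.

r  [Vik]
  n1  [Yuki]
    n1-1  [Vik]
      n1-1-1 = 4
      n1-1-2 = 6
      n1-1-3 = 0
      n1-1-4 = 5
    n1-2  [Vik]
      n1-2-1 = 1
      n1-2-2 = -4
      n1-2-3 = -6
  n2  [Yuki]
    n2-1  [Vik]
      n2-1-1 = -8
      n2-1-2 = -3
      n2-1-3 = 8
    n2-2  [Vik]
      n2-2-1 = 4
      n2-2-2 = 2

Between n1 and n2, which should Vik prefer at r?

n1-1 (Vik): min(4, 6, 0, 5) = 0
n1-2 (Vik): min(1, -4, -6) = -6
n1 (Yuki): max(0, -6) = 0
n2-1 (Vik): min(-8, -3, 8) = -8
n2-2 (Vik): min(4, 2) = 2
n2 (Yuki): max(-8, 2) = 2
Vik prefers the lower value; n1=0, n2=2. n1 is better since 0 < 2.

n1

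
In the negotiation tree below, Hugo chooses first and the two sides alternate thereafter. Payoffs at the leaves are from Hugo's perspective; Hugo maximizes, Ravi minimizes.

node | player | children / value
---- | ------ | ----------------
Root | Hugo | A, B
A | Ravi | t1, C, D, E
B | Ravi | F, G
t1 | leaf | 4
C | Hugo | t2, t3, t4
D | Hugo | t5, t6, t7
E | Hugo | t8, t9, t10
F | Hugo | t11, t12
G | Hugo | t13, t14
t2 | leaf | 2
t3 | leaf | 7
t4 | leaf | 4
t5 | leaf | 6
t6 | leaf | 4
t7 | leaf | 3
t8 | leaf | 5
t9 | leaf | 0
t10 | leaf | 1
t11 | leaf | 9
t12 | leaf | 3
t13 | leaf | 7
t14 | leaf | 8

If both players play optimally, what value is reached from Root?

C (Hugo): max(2, 7, 4) = 7
D (Hugo): max(6, 4, 3) = 6
E (Hugo): max(5, 0, 1) = 5
A (Ravi): min(4, 7, 6, 5) = 4
F (Hugo): max(9, 3) = 9
G (Hugo): max(7, 8) = 8
B (Ravi): min(9, 8) = 8
Root (Hugo): max(4, 8) = 8

8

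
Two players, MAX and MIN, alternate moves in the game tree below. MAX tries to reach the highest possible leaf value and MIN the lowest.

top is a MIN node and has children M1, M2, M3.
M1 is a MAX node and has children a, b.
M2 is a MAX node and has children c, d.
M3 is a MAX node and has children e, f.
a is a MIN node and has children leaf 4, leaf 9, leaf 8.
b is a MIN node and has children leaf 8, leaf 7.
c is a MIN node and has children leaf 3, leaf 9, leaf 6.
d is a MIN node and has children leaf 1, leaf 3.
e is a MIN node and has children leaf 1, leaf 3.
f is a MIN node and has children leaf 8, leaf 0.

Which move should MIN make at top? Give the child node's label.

a (MIN): min(4, 9, 8) = 4
b (MIN): min(8, 7) = 7
M1 (MAX): max(4, 7) = 7
c (MIN): min(3, 9, 6) = 3
d (MIN): min(1, 3) = 1
M2 (MAX): max(3, 1) = 3
e (MIN): min(1, 3) = 1
f (MIN): min(8, 0) = 0
M3 (MAX): max(1, 0) = 1
top (MIN): min(7, 3, 1) = 1
MIN at top wants the lowest of {M1=7, M2=3, M3=1}, so chooses M3.

M3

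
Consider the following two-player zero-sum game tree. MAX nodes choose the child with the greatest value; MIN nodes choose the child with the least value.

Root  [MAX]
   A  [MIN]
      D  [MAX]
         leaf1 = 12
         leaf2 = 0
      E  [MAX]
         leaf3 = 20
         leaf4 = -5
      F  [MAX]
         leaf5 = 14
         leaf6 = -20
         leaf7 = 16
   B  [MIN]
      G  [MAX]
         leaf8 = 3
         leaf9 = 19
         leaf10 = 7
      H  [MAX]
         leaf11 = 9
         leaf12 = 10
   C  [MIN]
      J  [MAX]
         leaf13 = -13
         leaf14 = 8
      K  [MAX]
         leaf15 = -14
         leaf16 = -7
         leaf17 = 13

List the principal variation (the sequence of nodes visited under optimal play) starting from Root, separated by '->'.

Root -> A -> D -> leaf1

D (MAX): max(12, 0) = 12
E (MAX): max(20, -5) = 20
F (MAX): max(14, -20, 16) = 16
A (MIN): min(12, 20, 16) = 12
G (MAX): max(3, 19, 7) = 19
H (MAX): max(9, 10) = 10
B (MIN): min(19, 10) = 10
J (MAX): max(-13, 8) = 8
K (MAX): max(-14, -7, 13) = 13
C (MIN): min(8, 13) = 8
Root (MAX): max(12, 10, 8) = 12
At Root, MAX picks A (highest: 12).
At A, MIN picks D (lowest: 12).
At D, MAX picks leaf1 (highest: 12).
Terminal value 12.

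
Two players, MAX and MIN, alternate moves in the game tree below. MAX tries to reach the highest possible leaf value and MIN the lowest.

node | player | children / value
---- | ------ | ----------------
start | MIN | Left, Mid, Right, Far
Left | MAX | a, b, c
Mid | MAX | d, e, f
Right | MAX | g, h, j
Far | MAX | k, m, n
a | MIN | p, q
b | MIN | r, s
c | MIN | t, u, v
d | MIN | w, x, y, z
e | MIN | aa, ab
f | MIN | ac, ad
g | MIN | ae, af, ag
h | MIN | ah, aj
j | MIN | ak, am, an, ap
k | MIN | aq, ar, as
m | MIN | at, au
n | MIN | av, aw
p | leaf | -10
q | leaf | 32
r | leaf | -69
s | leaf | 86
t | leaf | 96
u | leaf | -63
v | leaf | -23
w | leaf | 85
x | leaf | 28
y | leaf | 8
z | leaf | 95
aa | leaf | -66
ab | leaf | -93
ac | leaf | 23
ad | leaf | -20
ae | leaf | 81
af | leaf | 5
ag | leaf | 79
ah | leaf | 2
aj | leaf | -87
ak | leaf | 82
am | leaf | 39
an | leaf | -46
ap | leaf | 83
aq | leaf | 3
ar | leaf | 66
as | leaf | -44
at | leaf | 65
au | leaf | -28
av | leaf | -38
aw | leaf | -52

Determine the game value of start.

-28

a (MIN): min(-10, 32) = -10
b (MIN): min(-69, 86) = -69
c (MIN): min(96, -63, -23) = -63
Left (MAX): max(-10, -69, -63) = -10
d (MIN): min(85, 28, 8, 95) = 8
e (MIN): min(-66, -93) = -93
f (MIN): min(23, -20) = -20
Mid (MAX): max(8, -93, -20) = 8
g (MIN): min(81, 5, 79) = 5
h (MIN): min(2, -87) = -87
j (MIN): min(82, 39, -46, 83) = -46
Right (MAX): max(5, -87, -46) = 5
k (MIN): min(3, 66, -44) = -44
m (MIN): min(65, -28) = -28
n (MIN): min(-38, -52) = -52
Far (MAX): max(-44, -28, -52) = -28
start (MIN): min(-10, 8, 5, -28) = -28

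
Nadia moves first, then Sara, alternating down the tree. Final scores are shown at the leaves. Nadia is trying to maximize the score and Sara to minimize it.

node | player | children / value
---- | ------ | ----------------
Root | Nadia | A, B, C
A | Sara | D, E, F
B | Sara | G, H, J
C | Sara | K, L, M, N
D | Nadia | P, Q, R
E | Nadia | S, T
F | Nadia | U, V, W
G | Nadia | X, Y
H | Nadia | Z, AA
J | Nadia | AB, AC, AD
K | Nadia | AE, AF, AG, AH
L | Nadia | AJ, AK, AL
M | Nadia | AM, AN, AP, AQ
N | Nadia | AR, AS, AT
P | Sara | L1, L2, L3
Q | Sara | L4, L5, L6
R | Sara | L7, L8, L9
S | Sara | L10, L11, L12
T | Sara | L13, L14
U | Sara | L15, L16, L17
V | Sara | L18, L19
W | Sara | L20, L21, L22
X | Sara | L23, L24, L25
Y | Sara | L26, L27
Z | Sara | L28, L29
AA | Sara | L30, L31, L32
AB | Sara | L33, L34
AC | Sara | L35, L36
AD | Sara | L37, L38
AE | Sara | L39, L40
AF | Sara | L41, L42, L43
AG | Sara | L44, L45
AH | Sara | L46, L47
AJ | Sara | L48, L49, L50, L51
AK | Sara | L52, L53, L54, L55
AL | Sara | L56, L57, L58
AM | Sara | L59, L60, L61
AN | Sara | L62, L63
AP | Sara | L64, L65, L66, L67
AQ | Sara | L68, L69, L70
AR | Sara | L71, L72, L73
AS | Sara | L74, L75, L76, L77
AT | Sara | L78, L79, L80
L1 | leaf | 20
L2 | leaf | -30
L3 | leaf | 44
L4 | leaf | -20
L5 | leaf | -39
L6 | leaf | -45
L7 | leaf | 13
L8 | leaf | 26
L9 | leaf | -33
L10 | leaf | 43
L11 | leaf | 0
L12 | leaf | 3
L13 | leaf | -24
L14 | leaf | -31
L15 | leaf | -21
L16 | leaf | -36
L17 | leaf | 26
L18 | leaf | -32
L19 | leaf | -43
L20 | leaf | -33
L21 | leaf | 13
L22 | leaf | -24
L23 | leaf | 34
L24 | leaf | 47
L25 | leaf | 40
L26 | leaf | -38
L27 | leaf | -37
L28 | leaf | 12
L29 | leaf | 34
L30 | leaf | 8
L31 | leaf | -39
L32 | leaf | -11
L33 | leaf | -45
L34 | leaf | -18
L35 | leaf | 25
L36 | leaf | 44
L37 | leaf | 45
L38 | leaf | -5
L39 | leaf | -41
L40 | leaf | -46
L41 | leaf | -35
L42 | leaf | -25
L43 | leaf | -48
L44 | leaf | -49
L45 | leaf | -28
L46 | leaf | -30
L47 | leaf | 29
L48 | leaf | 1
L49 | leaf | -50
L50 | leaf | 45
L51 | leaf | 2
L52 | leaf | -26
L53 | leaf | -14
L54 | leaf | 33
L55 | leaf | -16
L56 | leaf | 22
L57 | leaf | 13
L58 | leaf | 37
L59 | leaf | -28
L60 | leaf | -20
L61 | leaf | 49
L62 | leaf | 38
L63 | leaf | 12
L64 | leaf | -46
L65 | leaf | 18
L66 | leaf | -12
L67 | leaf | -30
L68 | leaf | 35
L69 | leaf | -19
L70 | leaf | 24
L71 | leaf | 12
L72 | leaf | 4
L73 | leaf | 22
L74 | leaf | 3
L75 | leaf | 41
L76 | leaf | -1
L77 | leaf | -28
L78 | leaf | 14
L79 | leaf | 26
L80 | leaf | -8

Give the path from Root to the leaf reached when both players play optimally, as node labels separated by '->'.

Root -> B -> H -> Z -> L28

P (Sara): min(20, -30, 44) = -30
Q (Sara): min(-20, -39, -45) = -45
R (Sara): min(13, 26, -33) = -33
D (Nadia): max(-30, -45, -33) = -30
S (Sara): min(43, 0, 3) = 0
T (Sara): min(-24, -31) = -31
E (Nadia): max(0, -31) = 0
U (Sara): min(-21, -36, 26) = -36
V (Sara): min(-32, -43) = -43
W (Sara): min(-33, 13, -24) = -33
F (Nadia): max(-36, -43, -33) = -33
A (Sara): min(-30, 0, -33) = -33
X (Sara): min(34, 47, 40) = 34
Y (Sara): min(-38, -37) = -38
G (Nadia): max(34, -38) = 34
Z (Sara): min(12, 34) = 12
AA (Sara): min(8, -39, -11) = -39
H (Nadia): max(12, -39) = 12
AB (Sara): min(-45, -18) = -45
AC (Sara): min(25, 44) = 25
AD (Sara): min(45, -5) = -5
J (Nadia): max(-45, 25, -5) = 25
B (Sara): min(34, 12, 25) = 12
AE (Sara): min(-41, -46) = -46
AF (Sara): min(-35, -25, -48) = -48
AG (Sara): min(-49, -28) = -49
AH (Sara): min(-30, 29) = -30
K (Nadia): max(-46, -48, -49, -30) = -30
AJ (Sara): min(1, -50, 45, 2) = -50
AK (Sara): min(-26, -14, 33, -16) = -26
AL (Sara): min(22, 13, 37) = 13
L (Nadia): max(-50, -26, 13) = 13
AM (Sara): min(-28, -20, 49) = -28
AN (Sara): min(38, 12) = 12
AP (Sara): min(-46, 18, -12, -30) = -46
AQ (Sara): min(35, -19, 24) = -19
M (Nadia): max(-28, 12, -46, -19) = 12
AR (Sara): min(12, 4, 22) = 4
AS (Sara): min(3, 41, -1, -28) = -28
AT (Sara): min(14, 26, -8) = -8
N (Nadia): max(4, -28, -8) = 4
C (Sara): min(-30, 13, 12, 4) = -30
Root (Nadia): max(-33, 12, -30) = 12
At Root, Nadia picks B (highest: 12).
At B, Sara picks H (lowest: 12).
At H, Nadia picks Z (highest: 12).
At Z, Sara picks L28 (lowest: 12).
Terminal value 12.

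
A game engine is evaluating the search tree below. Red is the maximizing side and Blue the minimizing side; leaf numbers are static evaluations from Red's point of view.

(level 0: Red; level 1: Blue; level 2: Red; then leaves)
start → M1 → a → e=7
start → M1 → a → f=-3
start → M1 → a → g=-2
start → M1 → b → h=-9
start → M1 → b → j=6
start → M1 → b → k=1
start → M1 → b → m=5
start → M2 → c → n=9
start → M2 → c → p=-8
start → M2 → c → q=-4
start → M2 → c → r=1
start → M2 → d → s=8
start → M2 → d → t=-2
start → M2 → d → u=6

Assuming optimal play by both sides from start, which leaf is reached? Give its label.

s

a (Red): max(7, -3, -2) = 7
b (Red): max(-9, 6, 1, 5) = 6
M1 (Blue): min(7, 6) = 6
c (Red): max(9, -8, -4, 1) = 9
d (Red): max(8, -2, 6) = 8
M2 (Blue): min(9, 8) = 8
start (Red): max(6, 8) = 8
At start, Red picks M2 (highest: 8).
At M2, Blue picks d (lowest: 8).
At d, Red picks s (highest: 8).
Terminal value 8.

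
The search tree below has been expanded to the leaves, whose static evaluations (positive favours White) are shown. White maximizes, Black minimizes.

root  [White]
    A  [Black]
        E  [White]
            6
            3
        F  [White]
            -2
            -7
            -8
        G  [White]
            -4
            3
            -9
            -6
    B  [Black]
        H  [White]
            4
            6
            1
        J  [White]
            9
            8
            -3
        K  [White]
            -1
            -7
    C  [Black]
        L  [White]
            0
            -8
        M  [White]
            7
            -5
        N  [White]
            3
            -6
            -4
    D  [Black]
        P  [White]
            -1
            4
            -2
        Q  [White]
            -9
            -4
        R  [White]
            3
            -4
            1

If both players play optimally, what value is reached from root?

E (White): max(6, 3) = 6
F (White): max(-2, -7, -8) = -2
G (White): max(-4, 3, -9, -6) = 3
A (Black): min(6, -2, 3) = -2
H (White): max(4, 6, 1) = 6
J (White): max(9, 8, -3) = 9
K (White): max(-1, -7) = -1
B (Black): min(6, 9, -1) = -1
L (White): max(0, -8) = 0
M (White): max(7, -5) = 7
N (White): max(3, -6, -4) = 3
C (Black): min(0, 7, 3) = 0
P (White): max(-1, 4, -2) = 4
Q (White): max(-9, -4) = -4
R (White): max(3, -4, 1) = 3
D (Black): min(4, -4, 3) = -4
root (White): max(-2, -1, 0, -4) = 0

0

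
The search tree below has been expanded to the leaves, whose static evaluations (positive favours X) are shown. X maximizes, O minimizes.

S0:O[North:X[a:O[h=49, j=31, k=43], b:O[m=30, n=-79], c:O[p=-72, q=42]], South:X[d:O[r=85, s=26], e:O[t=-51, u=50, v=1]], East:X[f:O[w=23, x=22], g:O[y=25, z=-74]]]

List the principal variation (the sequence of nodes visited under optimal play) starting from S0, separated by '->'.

S0 -> East -> f -> x

a (O): min(49, 31, 43) = 31
b (O): min(30, -79) = -79
c (O): min(-72, 42) = -72
North (X): max(31, -79, -72) = 31
d (O): min(85, 26) = 26
e (O): min(-51, 50, 1) = -51
South (X): max(26, -51) = 26
f (O): min(23, 22) = 22
g (O): min(25, -74) = -74
East (X): max(22, -74) = 22
S0 (O): min(31, 26, 22) = 22
At S0, O picks East (lowest: 22).
At East, X picks f (highest: 22).
At f, O picks x (lowest: 22).
Terminal value 22.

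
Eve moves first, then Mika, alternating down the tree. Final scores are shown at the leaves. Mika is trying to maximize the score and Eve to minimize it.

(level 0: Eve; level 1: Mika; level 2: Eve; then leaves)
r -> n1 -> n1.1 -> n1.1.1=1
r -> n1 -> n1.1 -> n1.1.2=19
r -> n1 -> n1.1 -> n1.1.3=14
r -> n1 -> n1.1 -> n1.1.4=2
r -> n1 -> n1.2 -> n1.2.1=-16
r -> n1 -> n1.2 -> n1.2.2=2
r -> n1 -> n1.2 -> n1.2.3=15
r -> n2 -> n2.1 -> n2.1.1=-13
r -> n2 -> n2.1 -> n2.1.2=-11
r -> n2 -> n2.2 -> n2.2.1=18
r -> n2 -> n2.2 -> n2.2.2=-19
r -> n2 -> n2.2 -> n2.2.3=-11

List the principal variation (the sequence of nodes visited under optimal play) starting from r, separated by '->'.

r -> n2 -> n2.1 -> n2.1.1

n1.1 (Eve): min(1, 19, 14, 2) = 1
n1.2 (Eve): min(-16, 2, 15) = -16
n1 (Mika): max(1, -16) = 1
n2.1 (Eve): min(-13, -11) = -13
n2.2 (Eve): min(18, -19, -11) = -19
n2 (Mika): max(-13, -19) = -13
r (Eve): min(1, -13) = -13
At r, Eve picks n2 (lowest: -13).
At n2, Mika picks n2.1 (highest: -13).
At n2.1, Eve picks n2.1.1 (lowest: -13).
Terminal value -13.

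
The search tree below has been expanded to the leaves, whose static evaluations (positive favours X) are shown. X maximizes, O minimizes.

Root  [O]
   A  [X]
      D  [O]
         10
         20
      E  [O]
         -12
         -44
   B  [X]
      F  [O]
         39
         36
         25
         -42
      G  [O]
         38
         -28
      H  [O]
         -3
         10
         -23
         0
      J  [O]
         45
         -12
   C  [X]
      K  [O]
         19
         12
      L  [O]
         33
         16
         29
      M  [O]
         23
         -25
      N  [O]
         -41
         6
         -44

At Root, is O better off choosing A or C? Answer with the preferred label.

D (O): min(10, 20) = 10
E (O): min(-12, -44) = -44
A (X): max(10, -44) = 10
K (O): min(19, 12) = 12
L (O): min(33, 16, 29) = 16
M (O): min(23, -25) = -25
N (O): min(-41, 6, -44) = -44
C (X): max(12, 16, -25, -44) = 16
O prefers the lower value; A=10, C=16. A is better since 10 < 16.

A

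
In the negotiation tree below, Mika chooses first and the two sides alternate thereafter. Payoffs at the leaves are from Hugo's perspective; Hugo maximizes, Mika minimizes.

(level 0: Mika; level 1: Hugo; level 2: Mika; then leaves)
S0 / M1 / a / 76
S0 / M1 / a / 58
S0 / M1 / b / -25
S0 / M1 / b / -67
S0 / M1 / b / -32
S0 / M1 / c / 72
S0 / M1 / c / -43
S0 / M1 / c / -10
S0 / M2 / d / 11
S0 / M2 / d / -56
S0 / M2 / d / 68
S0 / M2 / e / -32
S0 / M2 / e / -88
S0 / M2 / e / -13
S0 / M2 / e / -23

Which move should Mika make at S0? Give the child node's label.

a (Mika): min(76, 58) = 58
b (Mika): min(-25, -67, -32) = -67
c (Mika): min(72, -43, -10) = -43
M1 (Hugo): max(58, -67, -43) = 58
d (Mika): min(11, -56, 68) = -56
e (Mika): min(-32, -88, -13, -23) = -88
M2 (Hugo): max(-56, -88) = -56
S0 (Mika): min(58, -56) = -56
Mika at S0 wants the lowest of {M1=58, M2=-56}, so chooses M2.

M2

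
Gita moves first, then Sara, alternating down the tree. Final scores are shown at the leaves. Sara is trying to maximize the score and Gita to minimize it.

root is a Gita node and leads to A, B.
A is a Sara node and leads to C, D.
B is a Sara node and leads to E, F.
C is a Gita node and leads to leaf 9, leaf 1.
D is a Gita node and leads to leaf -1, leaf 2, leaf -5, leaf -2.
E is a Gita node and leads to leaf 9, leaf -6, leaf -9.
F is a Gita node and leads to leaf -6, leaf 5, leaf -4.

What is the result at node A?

1

C (Gita): min(9, 1) = 1
D (Gita): min(-1, 2, -5, -2) = -5
A (Sara): max(1, -5) = 1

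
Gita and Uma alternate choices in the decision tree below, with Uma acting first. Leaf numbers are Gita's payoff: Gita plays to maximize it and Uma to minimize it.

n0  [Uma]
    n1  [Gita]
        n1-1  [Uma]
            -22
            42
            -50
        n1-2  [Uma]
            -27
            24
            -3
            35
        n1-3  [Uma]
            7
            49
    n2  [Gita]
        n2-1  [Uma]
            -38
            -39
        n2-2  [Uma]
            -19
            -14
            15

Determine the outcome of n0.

n1-1 (Uma): min(-22, 42, -50) = -50
n1-2 (Uma): min(-27, 24, -3, 35) = -27
n1-3 (Uma): min(7, 49) = 7
n1 (Gita): max(-50, -27, 7) = 7
n2-1 (Uma): min(-38, -39) = -39
n2-2 (Uma): min(-19, -14, 15) = -19
n2 (Gita): max(-39, -19) = -19
n0 (Uma): min(7, -19) = -19

-19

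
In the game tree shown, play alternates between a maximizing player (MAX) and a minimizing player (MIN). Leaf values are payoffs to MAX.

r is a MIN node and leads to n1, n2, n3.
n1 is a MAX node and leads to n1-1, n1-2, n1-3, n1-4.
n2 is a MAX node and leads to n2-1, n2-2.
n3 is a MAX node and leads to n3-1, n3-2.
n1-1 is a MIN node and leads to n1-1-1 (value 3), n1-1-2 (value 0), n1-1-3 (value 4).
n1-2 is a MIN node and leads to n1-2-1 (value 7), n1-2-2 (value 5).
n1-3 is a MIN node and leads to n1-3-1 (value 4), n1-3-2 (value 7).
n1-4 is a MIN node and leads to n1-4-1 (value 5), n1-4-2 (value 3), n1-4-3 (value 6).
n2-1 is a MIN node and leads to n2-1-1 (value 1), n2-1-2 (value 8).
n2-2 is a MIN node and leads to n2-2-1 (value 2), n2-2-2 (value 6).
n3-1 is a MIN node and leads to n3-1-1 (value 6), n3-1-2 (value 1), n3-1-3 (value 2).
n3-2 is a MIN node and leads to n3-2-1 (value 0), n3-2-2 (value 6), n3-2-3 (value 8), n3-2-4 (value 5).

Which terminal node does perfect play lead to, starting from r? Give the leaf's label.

n1-1 (MIN): min(3, 0, 4) = 0
n1-2 (MIN): min(7, 5) = 5
n1-3 (MIN): min(4, 7) = 4
n1-4 (MIN): min(5, 3, 6) = 3
n1 (MAX): max(0, 5, 4, 3) = 5
n2-1 (MIN): min(1, 8) = 1
n2-2 (MIN): min(2, 6) = 2
n2 (MAX): max(1, 2) = 2
n3-1 (MIN): min(6, 1, 2) = 1
n3-2 (MIN): min(0, 6, 8, 5) = 0
n3 (MAX): max(1, 0) = 1
r (MIN): min(5, 2, 1) = 1
At r, MIN picks n3 (lowest: 1).
At n3, MAX picks n3-1 (highest: 1).
At n3-1, MIN picks n3-1-2 (lowest: 1).
Terminal value 1.

n3-1-2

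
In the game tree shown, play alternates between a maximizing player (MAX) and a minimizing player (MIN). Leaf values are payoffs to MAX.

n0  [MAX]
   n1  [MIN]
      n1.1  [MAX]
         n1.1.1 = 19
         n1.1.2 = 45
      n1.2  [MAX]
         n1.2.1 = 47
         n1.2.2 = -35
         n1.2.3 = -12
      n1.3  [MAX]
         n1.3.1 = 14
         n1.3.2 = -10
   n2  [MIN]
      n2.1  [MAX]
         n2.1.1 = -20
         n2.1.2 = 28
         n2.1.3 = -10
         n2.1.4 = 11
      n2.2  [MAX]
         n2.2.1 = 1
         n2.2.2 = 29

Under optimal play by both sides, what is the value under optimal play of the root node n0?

n1.1 (MAX): max(19, 45) = 45
n1.2 (MAX): max(47, -35, -12) = 47
n1.3 (MAX): max(14, -10) = 14
n1 (MIN): min(45, 47, 14) = 14
n2.1 (MAX): max(-20, 28, -10, 11) = 28
n2.2 (MAX): max(1, 29) = 29
n2 (MIN): min(28, 29) = 28
n0 (MAX): max(14, 28) = 28

28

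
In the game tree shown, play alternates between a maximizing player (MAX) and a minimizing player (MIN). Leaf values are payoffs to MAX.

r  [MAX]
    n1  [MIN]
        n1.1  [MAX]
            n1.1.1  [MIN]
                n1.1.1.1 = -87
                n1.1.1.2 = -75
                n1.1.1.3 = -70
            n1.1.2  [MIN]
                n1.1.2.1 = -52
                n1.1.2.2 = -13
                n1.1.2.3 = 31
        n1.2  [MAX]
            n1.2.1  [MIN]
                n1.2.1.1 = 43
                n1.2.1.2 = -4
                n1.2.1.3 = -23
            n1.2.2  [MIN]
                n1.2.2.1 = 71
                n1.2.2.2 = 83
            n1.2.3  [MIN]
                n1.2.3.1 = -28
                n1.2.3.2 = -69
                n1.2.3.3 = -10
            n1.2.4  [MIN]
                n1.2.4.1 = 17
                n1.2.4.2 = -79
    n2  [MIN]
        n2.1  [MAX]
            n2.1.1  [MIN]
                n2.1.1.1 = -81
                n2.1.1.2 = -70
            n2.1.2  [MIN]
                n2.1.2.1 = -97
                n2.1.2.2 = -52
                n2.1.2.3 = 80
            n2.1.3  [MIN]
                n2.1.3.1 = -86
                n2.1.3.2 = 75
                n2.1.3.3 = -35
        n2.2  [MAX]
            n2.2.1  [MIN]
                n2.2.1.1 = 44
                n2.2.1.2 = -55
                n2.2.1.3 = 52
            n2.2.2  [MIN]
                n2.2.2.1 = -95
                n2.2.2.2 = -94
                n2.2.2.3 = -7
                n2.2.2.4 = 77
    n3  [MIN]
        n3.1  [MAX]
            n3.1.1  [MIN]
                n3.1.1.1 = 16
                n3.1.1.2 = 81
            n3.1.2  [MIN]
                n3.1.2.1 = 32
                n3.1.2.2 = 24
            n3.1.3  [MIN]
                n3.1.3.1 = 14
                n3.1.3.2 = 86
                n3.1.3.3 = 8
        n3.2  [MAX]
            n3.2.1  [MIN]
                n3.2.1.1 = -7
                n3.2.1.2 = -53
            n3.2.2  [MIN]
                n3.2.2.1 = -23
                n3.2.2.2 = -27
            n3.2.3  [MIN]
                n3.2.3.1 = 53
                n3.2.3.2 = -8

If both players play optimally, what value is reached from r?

n1.1.1 (MIN): min(-87, -75, -70) = -87
n1.1.2 (MIN): min(-52, -13, 31) = -52
n1.1 (MAX): max(-87, -52) = -52
n1.2.1 (MIN): min(43, -4, -23) = -23
n1.2.2 (MIN): min(71, 83) = 71
n1.2.3 (MIN): min(-28, -69, -10) = -69
n1.2.4 (MIN): min(17, -79) = -79
n1.2 (MAX): max(-23, 71, -69, -79) = 71
n1 (MIN): min(-52, 71) = -52
n2.1.1 (MIN): min(-81, -70) = -81
n2.1.2 (MIN): min(-97, -52, 80) = -97
n2.1.3 (MIN): min(-86, 75, -35) = -86
n2.1 (MAX): max(-81, -97, -86) = -81
n2.2.1 (MIN): min(44, -55, 52) = -55
n2.2.2 (MIN): min(-95, -94, -7, 77) = -95
n2.2 (MAX): max(-55, -95) = -55
n2 (MIN): min(-81, -55) = -81
n3.1.1 (MIN): min(16, 81) = 16
n3.1.2 (MIN): min(32, 24) = 24
n3.1.3 (MIN): min(14, 86, 8) = 8
n3.1 (MAX): max(16, 24, 8) = 24
n3.2.1 (MIN): min(-7, -53) = -53
n3.2.2 (MIN): min(-23, -27) = -27
n3.2.3 (MIN): min(53, -8) = -8
n3.2 (MAX): max(-53, -27, -8) = -8
n3 (MIN): min(24, -8) = -8
r (MAX): max(-52, -81, -8) = -8

-8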